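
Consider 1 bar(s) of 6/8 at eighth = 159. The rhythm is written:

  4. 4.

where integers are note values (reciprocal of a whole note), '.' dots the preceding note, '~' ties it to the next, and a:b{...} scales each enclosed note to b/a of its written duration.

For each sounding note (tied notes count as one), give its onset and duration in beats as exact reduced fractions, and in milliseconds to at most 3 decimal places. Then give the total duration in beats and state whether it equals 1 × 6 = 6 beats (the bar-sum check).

1) 0.0ms=0b +1132.075ms=3b
2) 1132.075ms=3b +1132.075ms=3b
Σ=6b of 6 (159bpm 6/8) — PASS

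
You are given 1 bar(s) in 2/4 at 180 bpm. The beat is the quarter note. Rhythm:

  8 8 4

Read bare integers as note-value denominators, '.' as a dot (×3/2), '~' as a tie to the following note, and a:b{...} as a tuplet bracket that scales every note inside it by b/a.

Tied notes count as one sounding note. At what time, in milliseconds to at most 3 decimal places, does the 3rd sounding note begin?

1. 0.0ms @ 0 + 166.667ms (1/2)
2. 166.667ms @ 1/2 + 166.667ms (1/2)
3. 333.333ms @ 1 + 333.333ms (1)

note 3 onset = 1b = 333.333ms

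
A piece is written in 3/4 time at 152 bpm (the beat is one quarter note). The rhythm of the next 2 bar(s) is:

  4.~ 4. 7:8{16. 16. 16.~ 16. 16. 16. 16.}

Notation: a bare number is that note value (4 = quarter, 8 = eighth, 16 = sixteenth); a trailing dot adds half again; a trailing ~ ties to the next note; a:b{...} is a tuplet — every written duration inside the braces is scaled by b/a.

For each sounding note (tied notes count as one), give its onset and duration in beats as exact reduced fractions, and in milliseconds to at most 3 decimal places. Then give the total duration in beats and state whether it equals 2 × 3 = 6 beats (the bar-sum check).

1) 0.0ms=0b +1184.211ms=3b
2) 1184.211ms=3b +169.173ms=3/7b
3) 1353.383ms=24/7b +169.173ms=3/7b
4) 1522.556ms=27/7b +338.346ms=6/7b
5) 1860.902ms=33/7b +169.173ms=3/7b
6) 2030.075ms=36/7b +169.173ms=3/7b
7) 2199.248ms=39/7b +169.173ms=3/7b
Σ=6b of 6 (152bpm 3/4) — PASS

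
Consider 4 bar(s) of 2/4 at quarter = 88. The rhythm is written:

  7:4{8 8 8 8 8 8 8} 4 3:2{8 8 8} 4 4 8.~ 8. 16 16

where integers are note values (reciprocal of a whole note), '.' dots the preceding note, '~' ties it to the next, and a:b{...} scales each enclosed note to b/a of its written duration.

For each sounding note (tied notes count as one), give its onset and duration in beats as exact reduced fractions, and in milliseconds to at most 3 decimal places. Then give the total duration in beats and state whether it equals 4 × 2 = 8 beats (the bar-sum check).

1) 0.0ms=0b +194.805ms=2/7b
2) 194.805ms=2/7b +194.805ms=2/7b
3) 389.61ms=4/7b +194.805ms=2/7b
4) 584.416ms=6/7b +194.805ms=2/7b
5) 779.221ms=8/7b +194.805ms=2/7b
6) 974.026ms=10/7b +194.805ms=2/7b
7) 1168.831ms=12/7b +194.805ms=2/7b
8) 1363.636ms=2b +681.818ms=1b
9) 2045.455ms=3b +227.273ms=1/3b
10) 2272.727ms=10/3b +227.273ms=1/3b
11) 2500.0ms=11/3b +227.273ms=1/3b
12) 2727.273ms=4b +681.818ms=1b
13) 3409.091ms=5b +681.818ms=1b
14) 4090.909ms=6b +1022.727ms=3/2b
15) 5113.636ms=15/2b +170.455ms=1/4b
16) 5284.091ms=31/4b +170.455ms=1/4b
Σ=8b of 8 (88bpm 2/4) — PASS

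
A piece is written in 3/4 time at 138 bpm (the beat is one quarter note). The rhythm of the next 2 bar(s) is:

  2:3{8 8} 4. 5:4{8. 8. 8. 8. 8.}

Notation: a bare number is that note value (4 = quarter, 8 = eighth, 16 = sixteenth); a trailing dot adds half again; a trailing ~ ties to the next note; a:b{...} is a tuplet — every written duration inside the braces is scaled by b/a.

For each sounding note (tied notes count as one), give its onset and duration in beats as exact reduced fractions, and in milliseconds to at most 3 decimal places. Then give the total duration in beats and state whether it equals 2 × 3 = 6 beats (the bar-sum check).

1) 0.0ms=0b +326.087ms=3/4b
2) 326.087ms=3/4b +326.087ms=3/4b
3) 652.174ms=3/2b +652.174ms=3/2b
4) 1304.348ms=3b +260.87ms=3/5b
5) 1565.217ms=18/5b +260.87ms=3/5b
6) 1826.087ms=21/5b +260.87ms=3/5b
7) 2086.957ms=24/5b +260.87ms=3/5b
8) 2347.826ms=27/5b +260.87ms=3/5b
Σ=6b of 6 (138bpm 3/4) — PASS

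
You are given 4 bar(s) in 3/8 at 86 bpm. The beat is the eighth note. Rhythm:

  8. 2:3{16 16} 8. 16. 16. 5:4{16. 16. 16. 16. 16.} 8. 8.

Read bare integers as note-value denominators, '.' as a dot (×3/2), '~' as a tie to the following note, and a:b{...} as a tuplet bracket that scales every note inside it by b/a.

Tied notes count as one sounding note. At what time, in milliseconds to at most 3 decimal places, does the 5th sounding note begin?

note 5 onset = 9/2b = 3139.535ms

1. 0.0ms @ 0 + 1046.512ms (3/2)
2. 1046.512ms @ 3/2 + 523.256ms (3/4)
3. 1569.767ms @ 9/4 + 523.256ms (3/4)
4. 2093.023ms @ 3 + 1046.512ms (3/2)
5. 3139.535ms @ 9/2 + 523.256ms (3/4)
6. 3662.791ms @ 21/4 + 523.256ms (3/4)
7. 4186.047ms @ 6 + 418.605ms (3/5)
8. 4604.651ms @ 33/5 + 418.605ms (3/5)
9. 5023.256ms @ 36/5 + 418.605ms (3/5)
10. 5441.86ms @ 39/5 + 418.605ms (3/5)
11. 5860.465ms @ 42/5 + 418.605ms (3/5)
12. 6279.07ms @ 9 + 1046.512ms (3/2)
13. 7325.581ms @ 21/2 + 1046.512ms (3/2)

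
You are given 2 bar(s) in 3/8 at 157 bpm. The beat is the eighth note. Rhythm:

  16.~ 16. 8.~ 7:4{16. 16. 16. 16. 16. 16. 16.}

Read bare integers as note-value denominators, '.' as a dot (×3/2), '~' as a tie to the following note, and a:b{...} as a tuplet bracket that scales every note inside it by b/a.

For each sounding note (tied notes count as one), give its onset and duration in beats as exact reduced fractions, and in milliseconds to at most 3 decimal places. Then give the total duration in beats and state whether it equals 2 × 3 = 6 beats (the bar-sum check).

1) 0.0ms=0b +573.248ms=3/2b
2) 573.248ms=3/2b +737.034ms=27/14b
3) 1310.282ms=24/7b +163.785ms=3/7b
4) 1474.067ms=27/7b +163.785ms=3/7b
5) 1637.853ms=30/7b +163.785ms=3/7b
6) 1801.638ms=33/7b +163.785ms=3/7b
7) 1965.423ms=36/7b +163.785ms=3/7b
8) 2129.208ms=39/7b +163.785ms=3/7b
Σ=6b of 6 (157bpm 3/8) — PASS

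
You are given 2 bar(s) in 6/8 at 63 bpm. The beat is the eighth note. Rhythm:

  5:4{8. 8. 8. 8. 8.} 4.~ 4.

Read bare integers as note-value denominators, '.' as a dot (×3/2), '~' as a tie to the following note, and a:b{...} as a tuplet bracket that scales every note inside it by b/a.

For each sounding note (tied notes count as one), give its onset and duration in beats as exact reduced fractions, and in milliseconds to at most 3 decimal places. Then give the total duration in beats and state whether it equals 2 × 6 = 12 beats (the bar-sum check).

1) 0.0ms=0b +1142.857ms=6/5b
2) 1142.857ms=6/5b +1142.857ms=6/5b
3) 2285.714ms=12/5b +1142.857ms=6/5b
4) 3428.571ms=18/5b +1142.857ms=6/5b
5) 4571.429ms=24/5b +1142.857ms=6/5b
6) 5714.286ms=6b +5714.286ms=6b
Σ=12b of 12 (63bpm 6/8) — PASS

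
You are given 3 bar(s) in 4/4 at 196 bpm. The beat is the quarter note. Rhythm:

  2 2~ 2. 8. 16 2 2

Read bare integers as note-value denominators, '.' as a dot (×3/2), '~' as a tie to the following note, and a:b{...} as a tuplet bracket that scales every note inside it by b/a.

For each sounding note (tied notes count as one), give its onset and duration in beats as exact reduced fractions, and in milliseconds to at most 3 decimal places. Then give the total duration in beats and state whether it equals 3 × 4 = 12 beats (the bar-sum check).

1) 0.0ms=0b +612.245ms=2b
2) 612.245ms=2b +1530.612ms=5b
3) 2142.857ms=7b +229.592ms=3/4b
4) 2372.449ms=31/4b +76.531ms=1/4b
5) 2448.98ms=8b +612.245ms=2b
6) 3061.224ms=10b +612.245ms=2b
Σ=12b of 12 (196bpm 4/4) — PASS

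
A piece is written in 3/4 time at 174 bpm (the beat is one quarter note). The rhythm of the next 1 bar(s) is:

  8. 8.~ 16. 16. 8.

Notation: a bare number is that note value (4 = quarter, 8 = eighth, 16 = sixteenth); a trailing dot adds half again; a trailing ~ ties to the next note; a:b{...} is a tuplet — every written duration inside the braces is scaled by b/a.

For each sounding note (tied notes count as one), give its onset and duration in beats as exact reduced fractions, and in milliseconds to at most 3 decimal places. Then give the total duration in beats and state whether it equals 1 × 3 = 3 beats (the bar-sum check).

1) 0.0ms=0b +258.621ms=3/4b
2) 258.621ms=3/4b +387.931ms=9/8b
3) 646.552ms=15/8b +129.31ms=3/8b
4) 775.862ms=9/4b +258.621ms=3/4b
Σ=3b of 3 (174bpm 3/4) — PASS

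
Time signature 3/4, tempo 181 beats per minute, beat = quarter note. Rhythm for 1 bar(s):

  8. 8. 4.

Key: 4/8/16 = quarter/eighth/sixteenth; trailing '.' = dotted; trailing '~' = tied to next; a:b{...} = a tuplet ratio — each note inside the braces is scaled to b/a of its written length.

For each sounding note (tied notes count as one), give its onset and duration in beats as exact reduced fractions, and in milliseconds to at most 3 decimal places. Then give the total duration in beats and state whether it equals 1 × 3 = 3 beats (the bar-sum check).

1) 0.0ms=0b +248.619ms=3/4b
2) 248.619ms=3/4b +248.619ms=3/4b
3) 497.238ms=3/2b +497.238ms=3/2b
Σ=3b of 3 (181bpm 3/4) — PASS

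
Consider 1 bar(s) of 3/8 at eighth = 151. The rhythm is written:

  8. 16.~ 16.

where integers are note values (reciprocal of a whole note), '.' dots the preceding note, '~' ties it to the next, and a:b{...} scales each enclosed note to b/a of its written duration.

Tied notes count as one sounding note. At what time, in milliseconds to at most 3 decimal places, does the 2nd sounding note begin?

note 2 onset = 3/2b = 596.026ms

1. 0.0ms @ 0 + 596.026ms (3/2)
2. 596.026ms @ 3/2 + 596.026ms (3/2)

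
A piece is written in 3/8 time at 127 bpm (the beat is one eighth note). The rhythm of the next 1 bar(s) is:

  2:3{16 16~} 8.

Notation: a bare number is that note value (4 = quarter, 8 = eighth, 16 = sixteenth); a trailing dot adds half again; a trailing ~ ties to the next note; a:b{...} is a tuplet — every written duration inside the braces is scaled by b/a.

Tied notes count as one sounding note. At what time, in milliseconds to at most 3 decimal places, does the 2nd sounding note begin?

note 2 onset = 3/4b = 354.331ms

1. 0.0ms @ 0 + 354.331ms (3/4)
2. 354.331ms @ 3/4 + 1062.992ms (9/4)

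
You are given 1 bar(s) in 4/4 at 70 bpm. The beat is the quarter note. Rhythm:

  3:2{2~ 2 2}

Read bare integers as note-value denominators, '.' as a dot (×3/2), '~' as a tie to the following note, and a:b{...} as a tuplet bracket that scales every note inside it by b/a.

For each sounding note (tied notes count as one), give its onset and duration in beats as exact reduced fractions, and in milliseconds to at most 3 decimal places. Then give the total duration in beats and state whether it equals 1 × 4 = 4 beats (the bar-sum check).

1) 0.0ms=0b +2285.714ms=8/3b
2) 2285.714ms=8/3b +1142.857ms=4/3b
Σ=4b of 4 (70bpm 4/4) — PASS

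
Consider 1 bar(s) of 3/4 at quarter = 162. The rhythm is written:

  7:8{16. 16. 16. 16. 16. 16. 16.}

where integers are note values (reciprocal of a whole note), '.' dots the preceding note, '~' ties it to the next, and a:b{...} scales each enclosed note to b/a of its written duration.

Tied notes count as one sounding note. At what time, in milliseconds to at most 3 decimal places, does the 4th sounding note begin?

note 4 onset = 9/7b = 476.19ms

1. 0.0ms @ 0 + 158.73ms (3/7)
2. 158.73ms @ 3/7 + 158.73ms (3/7)
3. 317.46ms @ 6/7 + 158.73ms (3/7)
4. 476.19ms @ 9/7 + 158.73ms (3/7)
5. 634.921ms @ 12/7 + 158.73ms (3/7)
6. 793.651ms @ 15/7 + 158.73ms (3/7)
7. 952.381ms @ 18/7 + 158.73ms (3/7)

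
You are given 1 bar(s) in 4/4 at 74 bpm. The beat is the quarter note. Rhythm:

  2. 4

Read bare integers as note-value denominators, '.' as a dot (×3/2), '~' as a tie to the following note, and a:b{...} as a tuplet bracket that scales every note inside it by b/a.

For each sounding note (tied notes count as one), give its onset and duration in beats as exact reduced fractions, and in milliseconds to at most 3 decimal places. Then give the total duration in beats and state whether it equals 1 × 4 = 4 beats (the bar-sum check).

1) 0.0ms=0b +2432.432ms=3b
2) 2432.432ms=3b +810.811ms=1b
Σ=4b of 4 (74bpm 4/4) — PASS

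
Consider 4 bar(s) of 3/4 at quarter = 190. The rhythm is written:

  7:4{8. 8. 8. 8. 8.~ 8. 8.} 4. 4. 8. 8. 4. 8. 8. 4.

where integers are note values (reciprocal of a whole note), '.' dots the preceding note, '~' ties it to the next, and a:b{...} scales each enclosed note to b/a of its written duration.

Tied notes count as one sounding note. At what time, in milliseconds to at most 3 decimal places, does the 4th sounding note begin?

1. 0.0ms @ 0 + 135.338ms (3/7)
2. 135.338ms @ 3/7 + 135.338ms (3/7)
3. 270.677ms @ 6/7 + 135.338ms (3/7)
4. 406.015ms @ 9/7 + 135.338ms (3/7)
5. 541.353ms @ 12/7 + 270.677ms (6/7)
6. 812.03ms @ 18/7 + 135.338ms (3/7)
7. 947.368ms @ 3 + 473.684ms (3/2)
8. 1421.053ms @ 9/2 + 473.684ms (3/2)
9. 1894.737ms @ 6 + 236.842ms (3/4)
10. 2131.579ms @ 27/4 + 236.842ms (3/4)
11. 2368.421ms @ 15/2 + 473.684ms (3/2)
12. 2842.105ms @ 9 + 236.842ms (3/4)
13. 3078.947ms @ 39/4 + 236.842ms (3/4)
14. 3315.789ms @ 21/2 + 473.684ms (3/2)

note 4 onset = 9/7b = 406.015ms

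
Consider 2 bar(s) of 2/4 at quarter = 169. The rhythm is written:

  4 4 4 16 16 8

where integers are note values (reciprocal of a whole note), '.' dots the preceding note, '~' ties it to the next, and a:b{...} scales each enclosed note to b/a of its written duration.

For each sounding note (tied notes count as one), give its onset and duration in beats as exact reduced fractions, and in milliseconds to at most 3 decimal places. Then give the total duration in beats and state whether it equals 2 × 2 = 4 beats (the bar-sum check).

1) 0.0ms=0b +355.03ms=1b
2) 355.03ms=1b +355.03ms=1b
3) 710.059ms=2b +355.03ms=1b
4) 1065.089ms=3b +88.757ms=1/4b
5) 1153.846ms=13/4b +88.757ms=1/4b
6) 1242.604ms=7/2b +177.515ms=1/2b
Σ=4b of 4 (169bpm 2/4) — PASS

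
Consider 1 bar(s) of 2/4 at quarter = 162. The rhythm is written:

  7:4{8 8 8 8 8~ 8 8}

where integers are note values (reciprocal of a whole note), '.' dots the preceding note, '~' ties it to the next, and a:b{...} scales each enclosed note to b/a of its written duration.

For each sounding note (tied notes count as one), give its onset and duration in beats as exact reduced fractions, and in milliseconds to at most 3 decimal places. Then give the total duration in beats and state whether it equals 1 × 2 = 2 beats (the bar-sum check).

1) 0.0ms=0b +105.82ms=2/7b
2) 105.82ms=2/7b +105.82ms=2/7b
3) 211.64ms=4/7b +105.82ms=2/7b
4) 317.46ms=6/7b +105.82ms=2/7b
5) 423.28ms=8/7b +211.64ms=4/7b
6) 634.921ms=12/7b +105.82ms=2/7b
Σ=2b of 2 (162bpm 2/4) — PASS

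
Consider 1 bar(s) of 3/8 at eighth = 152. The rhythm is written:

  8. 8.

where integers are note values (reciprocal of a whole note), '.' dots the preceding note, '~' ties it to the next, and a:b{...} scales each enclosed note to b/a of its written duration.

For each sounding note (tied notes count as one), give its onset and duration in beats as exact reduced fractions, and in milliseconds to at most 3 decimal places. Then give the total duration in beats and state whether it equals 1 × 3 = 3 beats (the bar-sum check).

1) 0.0ms=0b +592.105ms=3/2b
2) 592.105ms=3/2b +592.105ms=3/2b
Σ=3b of 3 (152bpm 3/8) — PASS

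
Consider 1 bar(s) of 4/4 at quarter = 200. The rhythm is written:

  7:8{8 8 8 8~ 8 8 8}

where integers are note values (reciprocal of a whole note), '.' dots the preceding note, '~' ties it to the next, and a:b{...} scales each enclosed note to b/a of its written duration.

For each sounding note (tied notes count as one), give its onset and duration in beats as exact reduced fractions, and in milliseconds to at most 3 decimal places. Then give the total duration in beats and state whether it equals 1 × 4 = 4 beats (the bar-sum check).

1) 0.0ms=0b +171.429ms=4/7b
2) 171.429ms=4/7b +171.429ms=4/7b
3) 342.857ms=8/7b +171.429ms=4/7b
4) 514.286ms=12/7b +342.857ms=8/7b
5) 857.143ms=20/7b +171.429ms=4/7b
6) 1028.571ms=24/7b +171.429ms=4/7b
Σ=4b of 4 (200bpm 4/4) — PASS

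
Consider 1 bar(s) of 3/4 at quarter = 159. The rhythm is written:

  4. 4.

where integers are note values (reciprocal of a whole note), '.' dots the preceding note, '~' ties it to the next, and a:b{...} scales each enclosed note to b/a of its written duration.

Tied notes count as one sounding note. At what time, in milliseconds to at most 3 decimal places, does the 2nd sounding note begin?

1. 0.0ms @ 0 + 566.038ms (3/2)
2. 566.038ms @ 3/2 + 566.038ms (3/2)

note 2 onset = 3/2b = 566.038ms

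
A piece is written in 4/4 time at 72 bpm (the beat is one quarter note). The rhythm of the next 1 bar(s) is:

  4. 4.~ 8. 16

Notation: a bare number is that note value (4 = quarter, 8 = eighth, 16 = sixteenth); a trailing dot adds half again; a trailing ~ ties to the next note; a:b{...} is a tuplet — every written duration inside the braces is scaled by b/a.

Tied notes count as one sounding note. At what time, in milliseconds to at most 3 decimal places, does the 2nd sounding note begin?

note 2 onset = 3/2b = 1250.0ms

1. 0.0ms @ 0 + 1250.0ms (3/2)
2. 1250.0ms @ 3/2 + 1875.0ms (9/4)
3. 3125.0ms @ 15/4 + 208.333ms (1/4)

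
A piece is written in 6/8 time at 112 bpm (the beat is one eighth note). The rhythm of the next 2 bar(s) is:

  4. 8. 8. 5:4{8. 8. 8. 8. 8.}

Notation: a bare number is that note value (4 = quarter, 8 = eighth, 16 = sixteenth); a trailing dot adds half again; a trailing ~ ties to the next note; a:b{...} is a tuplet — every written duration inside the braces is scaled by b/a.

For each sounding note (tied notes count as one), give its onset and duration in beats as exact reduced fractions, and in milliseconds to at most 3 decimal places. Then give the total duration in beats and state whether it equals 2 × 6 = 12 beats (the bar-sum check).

1) 0.0ms=0b +1607.143ms=3b
2) 1607.143ms=3b +803.571ms=3/2b
3) 2410.714ms=9/2b +803.571ms=3/2b
4) 3214.286ms=6b +642.857ms=6/5b
5) 3857.143ms=36/5b +642.857ms=6/5b
6) 4500.0ms=42/5b +642.857ms=6/5b
7) 5142.857ms=48/5b +642.857ms=6/5b
8) 5785.714ms=54/5b +642.857ms=6/5b
Σ=12b of 12 (112bpm 6/8) — PASS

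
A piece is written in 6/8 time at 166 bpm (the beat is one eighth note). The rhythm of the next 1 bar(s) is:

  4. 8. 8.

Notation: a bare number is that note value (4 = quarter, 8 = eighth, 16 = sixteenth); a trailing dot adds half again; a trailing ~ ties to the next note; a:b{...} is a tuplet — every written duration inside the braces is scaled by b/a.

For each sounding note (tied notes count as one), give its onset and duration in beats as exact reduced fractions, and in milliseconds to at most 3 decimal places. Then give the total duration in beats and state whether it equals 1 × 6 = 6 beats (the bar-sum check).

1) 0.0ms=0b +1084.337ms=3b
2) 1084.337ms=3b +542.169ms=3/2b
3) 1626.506ms=9/2b +542.169ms=3/2b
Σ=6b of 6 (166bpm 6/8) — PASS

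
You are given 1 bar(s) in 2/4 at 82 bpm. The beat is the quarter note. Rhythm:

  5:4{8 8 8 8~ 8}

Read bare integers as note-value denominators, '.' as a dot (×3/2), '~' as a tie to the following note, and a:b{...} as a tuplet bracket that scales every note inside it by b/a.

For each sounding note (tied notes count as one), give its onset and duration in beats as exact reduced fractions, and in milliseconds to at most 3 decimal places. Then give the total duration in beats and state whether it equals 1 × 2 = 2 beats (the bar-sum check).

1) 0.0ms=0b +292.683ms=2/5b
2) 292.683ms=2/5b +292.683ms=2/5b
3) 585.366ms=4/5b +292.683ms=2/5b
4) 878.049ms=6/5b +585.366ms=4/5b
Σ=2b of 2 (82bpm 2/4) — PASS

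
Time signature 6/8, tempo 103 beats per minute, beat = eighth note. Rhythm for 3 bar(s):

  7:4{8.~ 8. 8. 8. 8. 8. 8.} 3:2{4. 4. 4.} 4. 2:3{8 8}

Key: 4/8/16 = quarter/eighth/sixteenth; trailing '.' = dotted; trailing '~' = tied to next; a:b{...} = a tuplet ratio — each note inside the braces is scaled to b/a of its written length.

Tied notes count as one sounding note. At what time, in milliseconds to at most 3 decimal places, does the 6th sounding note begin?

note 6 onset = 36/7b = 2995.839ms

1. 0.0ms @ 0 + 998.613ms (12/7)
2. 998.613ms @ 12/7 + 499.307ms (6/7)
3. 1497.92ms @ 18/7 + 499.307ms (6/7)
4. 1997.226ms @ 24/7 + 499.307ms (6/7)
5. 2496.533ms @ 30/7 + 499.307ms (6/7)
6. 2995.839ms @ 36/7 + 499.307ms (6/7)
7. 3495.146ms @ 6 + 1165.049ms (2)
8. 4660.194ms @ 8 + 1165.049ms (2)
9. 5825.243ms @ 10 + 1165.049ms (2)
10. 6990.291ms @ 12 + 1747.573ms (3)
11. 8737.864ms @ 15 + 873.786ms (3/2)
12. 9611.65ms @ 33/2 + 873.786ms (3/2)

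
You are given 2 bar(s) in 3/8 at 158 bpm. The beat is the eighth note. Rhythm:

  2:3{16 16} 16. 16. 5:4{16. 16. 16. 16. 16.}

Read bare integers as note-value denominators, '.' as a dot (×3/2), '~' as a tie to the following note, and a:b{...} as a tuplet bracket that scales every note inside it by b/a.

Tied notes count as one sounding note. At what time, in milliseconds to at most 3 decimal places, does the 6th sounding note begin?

note 6 onset = 18/5b = 1367.089ms

1. 0.0ms @ 0 + 284.81ms (3/4)
2. 284.81ms @ 3/4 + 284.81ms (3/4)
3. 569.62ms @ 3/2 + 284.81ms (3/4)
4. 854.43ms @ 9/4 + 284.81ms (3/4)
5. 1139.241ms @ 3 + 227.848ms (3/5)
6. 1367.089ms @ 18/5 + 227.848ms (3/5)
7. 1594.937ms @ 21/5 + 227.848ms (3/5)
8. 1822.785ms @ 24/5 + 227.848ms (3/5)
9. 2050.633ms @ 27/5 + 227.848ms (3/5)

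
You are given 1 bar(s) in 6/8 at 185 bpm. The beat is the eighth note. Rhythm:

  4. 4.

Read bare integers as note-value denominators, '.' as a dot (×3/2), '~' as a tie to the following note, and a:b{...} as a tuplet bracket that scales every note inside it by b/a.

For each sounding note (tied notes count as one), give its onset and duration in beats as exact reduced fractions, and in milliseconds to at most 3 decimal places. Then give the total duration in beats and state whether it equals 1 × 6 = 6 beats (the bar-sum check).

1) 0.0ms=0b +972.973ms=3b
2) 972.973ms=3b +972.973ms=3b
Σ=6b of 6 (185bpm 6/8) — PASS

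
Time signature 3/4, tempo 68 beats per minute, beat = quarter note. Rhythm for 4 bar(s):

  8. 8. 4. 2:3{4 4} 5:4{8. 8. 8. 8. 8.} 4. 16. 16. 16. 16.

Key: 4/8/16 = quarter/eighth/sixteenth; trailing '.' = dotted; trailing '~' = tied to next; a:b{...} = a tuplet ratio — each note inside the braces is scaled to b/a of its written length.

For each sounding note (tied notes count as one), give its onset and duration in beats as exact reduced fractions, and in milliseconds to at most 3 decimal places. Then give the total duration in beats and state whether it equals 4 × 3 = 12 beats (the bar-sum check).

1) 0.0ms=0b +661.765ms=3/4b
2) 661.765ms=3/4b +661.765ms=3/4b
3) 1323.529ms=3/2b +1323.529ms=3/2b
4) 2647.059ms=3b +1323.529ms=3/2b
5) 3970.588ms=9/2b +1323.529ms=3/2b
6) 5294.118ms=6b +529.412ms=3/5b
7) 5823.529ms=33/5b +529.412ms=3/5b
8) 6352.941ms=36/5b +529.412ms=3/5b
9) 6882.353ms=39/5b +529.412ms=3/5b
10) 7411.765ms=42/5b +529.412ms=3/5b
11) 7941.176ms=9b +1323.529ms=3/2b
12) 9264.706ms=21/2b +330.882ms=3/8b
13) 9595.588ms=87/8b +330.882ms=3/8b
14) 9926.471ms=45/4b +330.882ms=3/8b
15) 10257.353ms=93/8b +330.882ms=3/8b
Σ=12b of 12 (68bpm 3/4) — PASS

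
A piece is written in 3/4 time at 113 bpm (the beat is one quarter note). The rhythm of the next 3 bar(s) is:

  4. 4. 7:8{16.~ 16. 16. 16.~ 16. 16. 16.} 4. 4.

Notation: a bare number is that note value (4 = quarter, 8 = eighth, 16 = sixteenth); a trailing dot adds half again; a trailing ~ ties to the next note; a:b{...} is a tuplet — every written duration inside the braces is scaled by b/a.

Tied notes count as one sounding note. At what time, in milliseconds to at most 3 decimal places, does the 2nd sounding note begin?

note 2 onset = 3/2b = 796.46ms

1. 0.0ms @ 0 + 796.46ms (3/2)
2. 796.46ms @ 3/2 + 796.46ms (3/2)
3. 1592.92ms @ 3 + 455.12ms (6/7)
4. 2048.04ms @ 27/7 + 227.56ms (3/7)
5. 2275.601ms @ 30/7 + 455.12ms (6/7)
6. 2730.721ms @ 36/7 + 227.56ms (3/7)
7. 2958.281ms @ 39/7 + 227.56ms (3/7)
8. 3185.841ms @ 6 + 796.46ms (3/2)
9. 3982.301ms @ 15/2 + 796.46ms (3/2)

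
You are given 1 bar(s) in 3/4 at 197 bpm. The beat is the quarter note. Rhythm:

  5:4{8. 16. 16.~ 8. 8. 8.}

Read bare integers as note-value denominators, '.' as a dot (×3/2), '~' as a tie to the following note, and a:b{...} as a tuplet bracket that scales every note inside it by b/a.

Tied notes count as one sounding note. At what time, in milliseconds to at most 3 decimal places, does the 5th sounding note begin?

note 5 onset = 12/5b = 730.964ms

1. 0.0ms @ 0 + 182.741ms (3/5)
2. 182.741ms @ 3/5 + 91.371ms (3/10)
3. 274.112ms @ 9/10 + 274.112ms (9/10)
4. 548.223ms @ 9/5 + 182.741ms (3/5)
5. 730.964ms @ 12/5 + 182.741ms (3/5)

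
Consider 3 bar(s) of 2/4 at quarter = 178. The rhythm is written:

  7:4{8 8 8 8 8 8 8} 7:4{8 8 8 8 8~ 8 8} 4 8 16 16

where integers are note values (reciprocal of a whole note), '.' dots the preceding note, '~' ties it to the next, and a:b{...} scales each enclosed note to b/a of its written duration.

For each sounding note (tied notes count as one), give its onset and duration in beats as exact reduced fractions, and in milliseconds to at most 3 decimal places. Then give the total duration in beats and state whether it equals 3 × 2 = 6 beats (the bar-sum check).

1) 0.0ms=0b +96.308ms=2/7b
2) 96.308ms=2/7b +96.308ms=2/7b
3) 192.616ms=4/7b +96.308ms=2/7b
4) 288.925ms=6/7b +96.308ms=2/7b
5) 385.233ms=8/7b +96.308ms=2/7b
6) 481.541ms=10/7b +96.308ms=2/7b
7) 577.849ms=12/7b +96.308ms=2/7b
8) 674.157ms=2b +96.308ms=2/7b
9) 770.465ms=16/7b +96.308ms=2/7b
10) 866.774ms=18/7b +96.308ms=2/7b
11) 963.082ms=20/7b +96.308ms=2/7b
12) 1059.39ms=22/7b +192.616ms=4/7b
13) 1252.006ms=26/7b +96.308ms=2/7b
14) 1348.315ms=4b +337.079ms=1b
15) 1685.393ms=5b +168.539ms=1/2b
16) 1853.933ms=11/2b +84.27ms=1/4b
17) 1938.202ms=23/4b +84.27ms=1/4b
Σ=6b of 6 (178bpm 2/4) — PASS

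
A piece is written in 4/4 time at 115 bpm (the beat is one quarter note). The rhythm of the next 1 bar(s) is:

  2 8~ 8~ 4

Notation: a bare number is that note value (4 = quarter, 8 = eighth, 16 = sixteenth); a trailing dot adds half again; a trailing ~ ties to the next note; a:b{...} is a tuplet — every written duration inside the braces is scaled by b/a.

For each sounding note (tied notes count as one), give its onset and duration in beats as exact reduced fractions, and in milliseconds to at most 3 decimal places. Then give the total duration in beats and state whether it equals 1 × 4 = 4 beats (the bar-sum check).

1) 0.0ms=0b +1043.478ms=2b
2) 1043.478ms=2b +1043.478ms=2b
Σ=4b of 4 (115bpm 4/4) — PASS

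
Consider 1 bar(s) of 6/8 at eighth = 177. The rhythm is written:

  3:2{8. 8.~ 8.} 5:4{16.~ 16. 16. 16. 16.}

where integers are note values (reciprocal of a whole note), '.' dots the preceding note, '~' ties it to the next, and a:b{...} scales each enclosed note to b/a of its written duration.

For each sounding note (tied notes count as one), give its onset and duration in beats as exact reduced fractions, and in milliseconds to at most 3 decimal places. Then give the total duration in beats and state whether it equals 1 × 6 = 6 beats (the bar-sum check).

1) 0.0ms=0b +338.983ms=1b
2) 338.983ms=1b +677.966ms=2b
3) 1016.949ms=3b +406.78ms=6/5b
4) 1423.729ms=21/5b +203.39ms=3/5b
5) 1627.119ms=24/5b +203.39ms=3/5b
6) 1830.508ms=27/5b +203.39ms=3/5b
Σ=6b of 6 (177bpm 6/8) — PASS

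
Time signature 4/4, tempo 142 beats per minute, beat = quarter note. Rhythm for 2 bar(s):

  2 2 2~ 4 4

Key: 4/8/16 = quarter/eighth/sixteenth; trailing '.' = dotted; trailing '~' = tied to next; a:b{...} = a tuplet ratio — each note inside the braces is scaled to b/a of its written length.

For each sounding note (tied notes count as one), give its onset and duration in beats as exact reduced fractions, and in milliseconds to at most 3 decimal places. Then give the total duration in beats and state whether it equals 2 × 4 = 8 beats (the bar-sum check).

1) 0.0ms=0b +845.07ms=2b
2) 845.07ms=2b +845.07ms=2b
3) 1690.141ms=4b +1267.606ms=3b
4) 2957.746ms=7b +422.535ms=1b
Σ=8b of 8 (142bpm 4/4) — PASS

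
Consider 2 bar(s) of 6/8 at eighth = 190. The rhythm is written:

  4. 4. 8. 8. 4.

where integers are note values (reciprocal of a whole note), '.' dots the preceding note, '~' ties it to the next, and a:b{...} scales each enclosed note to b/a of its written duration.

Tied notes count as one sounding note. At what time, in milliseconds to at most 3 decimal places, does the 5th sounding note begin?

note 5 onset = 9b = 2842.105ms

1. 0.0ms @ 0 + 947.368ms (3)
2. 947.368ms @ 3 + 947.368ms (3)
3. 1894.737ms @ 6 + 473.684ms (3/2)
4. 2368.421ms @ 15/2 + 473.684ms (3/2)
5. 2842.105ms @ 9 + 947.368ms (3)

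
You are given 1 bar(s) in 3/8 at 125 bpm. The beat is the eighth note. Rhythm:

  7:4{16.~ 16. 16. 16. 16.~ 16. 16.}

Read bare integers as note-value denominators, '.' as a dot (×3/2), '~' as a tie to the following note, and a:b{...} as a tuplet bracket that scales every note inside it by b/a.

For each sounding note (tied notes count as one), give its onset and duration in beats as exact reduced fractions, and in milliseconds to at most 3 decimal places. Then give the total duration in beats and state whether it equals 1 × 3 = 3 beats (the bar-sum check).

1) 0.0ms=0b +411.429ms=6/7b
2) 411.429ms=6/7b +205.714ms=3/7b
3) 617.143ms=9/7b +205.714ms=3/7b
4) 822.857ms=12/7b +411.429ms=6/7b
5) 1234.286ms=18/7b +205.714ms=3/7b
Σ=3b of 3 (125bpm 3/8) — PASS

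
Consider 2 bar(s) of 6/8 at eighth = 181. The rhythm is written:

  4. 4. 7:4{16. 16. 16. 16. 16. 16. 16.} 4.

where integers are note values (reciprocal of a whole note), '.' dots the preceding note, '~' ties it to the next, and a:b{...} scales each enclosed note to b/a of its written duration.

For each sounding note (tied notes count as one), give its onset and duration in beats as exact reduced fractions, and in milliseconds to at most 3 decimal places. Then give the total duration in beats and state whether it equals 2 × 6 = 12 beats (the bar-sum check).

1) 0.0ms=0b +994.475ms=3b
2) 994.475ms=3b +994.475ms=3b
3) 1988.95ms=6b +142.068ms=3/7b
4) 2131.018ms=45/7b +142.068ms=3/7b
5) 2273.086ms=48/7b +142.068ms=3/7b
6) 2415.154ms=51/7b +142.068ms=3/7b
7) 2557.222ms=54/7b +142.068ms=3/7b
8) 2699.29ms=57/7b +142.068ms=3/7b
9) 2841.358ms=60/7b +142.068ms=3/7b
10) 2983.425ms=9b +994.475ms=3b
Σ=12b of 12 (181bpm 6/8) — PASS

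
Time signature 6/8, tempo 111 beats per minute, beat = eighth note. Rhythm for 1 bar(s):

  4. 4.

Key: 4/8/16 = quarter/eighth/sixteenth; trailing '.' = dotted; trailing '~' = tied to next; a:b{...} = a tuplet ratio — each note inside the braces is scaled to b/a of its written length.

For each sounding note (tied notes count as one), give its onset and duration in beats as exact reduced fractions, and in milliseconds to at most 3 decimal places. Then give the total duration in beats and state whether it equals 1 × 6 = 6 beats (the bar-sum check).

1) 0.0ms=0b +1621.622ms=3b
2) 1621.622ms=3b +1621.622ms=3b
Σ=6b of 6 (111bpm 6/8) — PASS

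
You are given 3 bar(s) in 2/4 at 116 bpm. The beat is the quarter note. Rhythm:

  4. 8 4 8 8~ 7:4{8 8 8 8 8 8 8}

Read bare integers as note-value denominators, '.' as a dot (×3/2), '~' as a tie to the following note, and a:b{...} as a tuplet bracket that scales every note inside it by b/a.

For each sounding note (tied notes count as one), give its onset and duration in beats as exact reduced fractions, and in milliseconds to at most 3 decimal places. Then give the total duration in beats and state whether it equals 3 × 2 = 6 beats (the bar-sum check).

1) 0.0ms=0b +775.862ms=3/2b
2) 775.862ms=3/2b +258.621ms=1/2b
3) 1034.483ms=2b +517.241ms=1b
4) 1551.724ms=3b +258.621ms=1/2b
5) 1810.345ms=7/2b +406.404ms=11/14b
6) 2216.749ms=30/7b +147.783ms=2/7b
7) 2364.532ms=32/7b +147.783ms=2/7b
8) 2512.315ms=34/7b +147.783ms=2/7b
9) 2660.099ms=36/7b +147.783ms=2/7b
10) 2807.882ms=38/7b +147.783ms=2/7b
11) 2955.665ms=40/7b +147.783ms=2/7b
Σ=6b of 6 (116bpm 2/4) — PASS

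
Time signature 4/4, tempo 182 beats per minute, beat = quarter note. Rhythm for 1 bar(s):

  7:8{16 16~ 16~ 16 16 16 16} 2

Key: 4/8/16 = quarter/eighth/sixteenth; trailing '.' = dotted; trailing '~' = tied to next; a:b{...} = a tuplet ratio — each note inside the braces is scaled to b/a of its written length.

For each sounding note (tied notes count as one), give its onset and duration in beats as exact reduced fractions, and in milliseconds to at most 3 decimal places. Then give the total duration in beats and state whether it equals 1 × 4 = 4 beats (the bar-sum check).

1) 0.0ms=0b +94.192ms=2/7b
2) 94.192ms=2/7b +282.575ms=6/7b
3) 376.766ms=8/7b +94.192ms=2/7b
4) 470.958ms=10/7b +94.192ms=2/7b
5) 565.149ms=12/7b +94.192ms=2/7b
6) 659.341ms=2b +659.341ms=2b
Σ=4b of 4 (182bpm 4/4) — PASS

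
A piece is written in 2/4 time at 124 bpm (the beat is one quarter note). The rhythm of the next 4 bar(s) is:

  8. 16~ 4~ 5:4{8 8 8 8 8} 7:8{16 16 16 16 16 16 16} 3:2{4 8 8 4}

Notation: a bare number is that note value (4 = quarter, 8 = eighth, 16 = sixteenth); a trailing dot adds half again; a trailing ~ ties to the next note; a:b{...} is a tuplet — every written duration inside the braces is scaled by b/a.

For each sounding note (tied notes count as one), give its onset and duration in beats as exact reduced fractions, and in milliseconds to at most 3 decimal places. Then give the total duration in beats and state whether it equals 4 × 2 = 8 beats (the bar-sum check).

1) 0.0ms=0b +362.903ms=3/4b
2) 362.903ms=3/4b +798.387ms=33/20b
3) 1161.29ms=12/5b +193.548ms=2/5b
4) 1354.839ms=14/5b +193.548ms=2/5b
5) 1548.387ms=16/5b +193.548ms=2/5b
6) 1741.935ms=18/5b +193.548ms=2/5b
7) 1935.484ms=4b +138.249ms=2/7b
8) 2073.733ms=30/7b +138.249ms=2/7b
9) 2211.982ms=32/7b +138.249ms=2/7b
10) 2350.23ms=34/7b +138.249ms=2/7b
11) 2488.479ms=36/7b +138.249ms=2/7b
12) 2626.728ms=38/7b +138.249ms=2/7b
13) 2764.977ms=40/7b +138.249ms=2/7b
14) 2903.226ms=6b +322.581ms=2/3b
15) 3225.806ms=20/3b +161.29ms=1/3b
16) 3387.097ms=7b +161.29ms=1/3b
17) 3548.387ms=22/3b +322.581ms=2/3b
Σ=8b of 8 (124bpm 2/4) — PASS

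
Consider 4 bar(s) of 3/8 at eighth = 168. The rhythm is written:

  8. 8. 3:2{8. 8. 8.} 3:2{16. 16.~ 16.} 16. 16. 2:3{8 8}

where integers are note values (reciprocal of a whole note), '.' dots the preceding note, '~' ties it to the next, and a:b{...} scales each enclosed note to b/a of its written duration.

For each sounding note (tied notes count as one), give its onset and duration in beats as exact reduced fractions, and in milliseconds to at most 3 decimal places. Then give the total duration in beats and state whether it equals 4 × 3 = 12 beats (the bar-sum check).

1) 0.0ms=0b +535.714ms=3/2b
2) 535.714ms=3/2b +535.714ms=3/2b
3) 1071.429ms=3b +357.143ms=1b
4) 1428.571ms=4b +357.143ms=1b
5) 1785.714ms=5b +357.143ms=1b
6) 2142.857ms=6b +178.571ms=1/2b
7) 2321.429ms=13/2b +357.143ms=1b
8) 2678.571ms=15/2b +267.857ms=3/4b
9) 2946.429ms=33/4b +267.857ms=3/4b
10) 3214.286ms=9b +535.714ms=3/2b
11) 3750.0ms=21/2b +535.714ms=3/2b
Σ=12b of 12 (168bpm 3/8) — PASS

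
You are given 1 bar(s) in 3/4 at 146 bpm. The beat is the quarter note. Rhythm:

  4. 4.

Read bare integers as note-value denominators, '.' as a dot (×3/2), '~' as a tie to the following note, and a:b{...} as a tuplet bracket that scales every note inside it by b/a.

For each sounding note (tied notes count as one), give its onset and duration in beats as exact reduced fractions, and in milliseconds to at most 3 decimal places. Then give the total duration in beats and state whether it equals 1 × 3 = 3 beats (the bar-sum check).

1) 0.0ms=0b +616.438ms=3/2b
2) 616.438ms=3/2b +616.438ms=3/2b
Σ=3b of 3 (146bpm 3/4) — PASS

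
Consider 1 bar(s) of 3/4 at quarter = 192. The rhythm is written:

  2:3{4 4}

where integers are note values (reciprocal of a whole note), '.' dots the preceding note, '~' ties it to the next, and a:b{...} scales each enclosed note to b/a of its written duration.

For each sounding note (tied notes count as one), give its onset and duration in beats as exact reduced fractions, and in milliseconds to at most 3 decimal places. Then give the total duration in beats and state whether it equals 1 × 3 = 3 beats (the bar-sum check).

1) 0.0ms=0b +468.75ms=3/2b
2) 468.75ms=3/2b +468.75ms=3/2b
Σ=3b of 3 (192bpm 3/4) — PASS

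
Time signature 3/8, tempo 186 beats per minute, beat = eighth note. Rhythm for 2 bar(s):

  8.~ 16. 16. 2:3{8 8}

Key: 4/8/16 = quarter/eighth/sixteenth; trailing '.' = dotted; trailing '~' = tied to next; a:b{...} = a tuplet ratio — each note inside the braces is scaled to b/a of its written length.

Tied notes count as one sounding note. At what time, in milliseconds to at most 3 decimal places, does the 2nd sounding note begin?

1. 0.0ms @ 0 + 725.806ms (9/4)
2. 725.806ms @ 9/4 + 241.935ms (3/4)
3. 967.742ms @ 3 + 483.871ms (3/2)
4. 1451.613ms @ 9/2 + 483.871ms (3/2)

note 2 onset = 9/4b = 725.806ms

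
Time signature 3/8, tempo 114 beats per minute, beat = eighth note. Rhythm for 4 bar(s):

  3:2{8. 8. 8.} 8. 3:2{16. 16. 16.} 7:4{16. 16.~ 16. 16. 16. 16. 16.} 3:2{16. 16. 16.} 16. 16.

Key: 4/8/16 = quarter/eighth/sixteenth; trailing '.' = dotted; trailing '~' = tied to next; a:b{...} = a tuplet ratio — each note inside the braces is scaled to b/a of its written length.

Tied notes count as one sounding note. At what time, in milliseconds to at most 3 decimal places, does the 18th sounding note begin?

note 18 onset = 45/4b = 5921.053ms

1. 0.0ms @ 0 + 526.316ms (1)
2. 526.316ms @ 1 + 526.316ms (1)
3. 1052.632ms @ 2 + 526.316ms (1)
4. 1578.947ms @ 3 + 789.474ms (3/2)
5. 2368.421ms @ 9/2 + 263.158ms (1/2)
6. 2631.579ms @ 5 + 263.158ms (1/2)
7. 2894.737ms @ 11/2 + 263.158ms (1/2)
8. 3157.895ms @ 6 + 225.564ms (3/7)
9. 3383.459ms @ 45/7 + 451.128ms (6/7)
10. 3834.586ms @ 51/7 + 225.564ms (3/7)
11. 4060.15ms @ 54/7 + 225.564ms (3/7)
12. 4285.714ms @ 57/7 + 225.564ms (3/7)
13. 4511.278ms @ 60/7 + 225.564ms (3/7)
14. 4736.842ms @ 9 + 263.158ms (1/2)
15. 5000.0ms @ 19/2 + 263.158ms (1/2)
16. 5263.158ms @ 10 + 263.158ms (1/2)
17. 5526.316ms @ 21/2 + 394.737ms (3/4)
18. 5921.053ms @ 45/4 + 394.737ms (3/4)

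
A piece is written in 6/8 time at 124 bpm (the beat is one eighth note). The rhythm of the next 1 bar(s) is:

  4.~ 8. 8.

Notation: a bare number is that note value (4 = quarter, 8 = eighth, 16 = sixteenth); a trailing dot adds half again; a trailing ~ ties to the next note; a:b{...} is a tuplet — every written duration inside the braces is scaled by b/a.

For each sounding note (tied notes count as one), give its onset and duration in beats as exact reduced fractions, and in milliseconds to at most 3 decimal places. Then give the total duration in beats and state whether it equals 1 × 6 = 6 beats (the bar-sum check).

1) 0.0ms=0b +2177.419ms=9/2b
2) 2177.419ms=9/2b +725.806ms=3/2b
Σ=6b of 6 (124bpm 6/8) — PASS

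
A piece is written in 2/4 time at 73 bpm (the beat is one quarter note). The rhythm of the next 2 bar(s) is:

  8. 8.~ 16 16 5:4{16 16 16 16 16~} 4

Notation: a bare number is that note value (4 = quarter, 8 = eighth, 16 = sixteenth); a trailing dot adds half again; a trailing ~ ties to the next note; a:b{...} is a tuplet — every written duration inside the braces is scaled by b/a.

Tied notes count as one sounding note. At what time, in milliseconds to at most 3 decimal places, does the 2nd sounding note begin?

1. 0.0ms @ 0 + 616.438ms (3/4)
2. 616.438ms @ 3/4 + 821.918ms (1)
3. 1438.356ms @ 7/4 + 205.479ms (1/4)
4. 1643.836ms @ 2 + 164.384ms (1/5)
5. 1808.219ms @ 11/5 + 164.384ms (1/5)
6. 1972.603ms @ 12/5 + 164.384ms (1/5)
7. 2136.986ms @ 13/5 + 164.384ms (1/5)
8. 2301.37ms @ 14/5 + 986.301ms (6/5)

note 2 onset = 3/4b = 616.438ms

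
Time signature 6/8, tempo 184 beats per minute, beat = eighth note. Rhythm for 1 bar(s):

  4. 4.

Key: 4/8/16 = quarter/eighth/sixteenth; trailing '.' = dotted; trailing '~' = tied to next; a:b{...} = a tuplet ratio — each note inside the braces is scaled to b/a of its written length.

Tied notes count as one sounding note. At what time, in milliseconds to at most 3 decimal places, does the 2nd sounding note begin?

note 2 onset = 3b = 978.261ms

1. 0.0ms @ 0 + 978.261ms (3)
2. 978.261ms @ 3 + 978.261ms (3)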